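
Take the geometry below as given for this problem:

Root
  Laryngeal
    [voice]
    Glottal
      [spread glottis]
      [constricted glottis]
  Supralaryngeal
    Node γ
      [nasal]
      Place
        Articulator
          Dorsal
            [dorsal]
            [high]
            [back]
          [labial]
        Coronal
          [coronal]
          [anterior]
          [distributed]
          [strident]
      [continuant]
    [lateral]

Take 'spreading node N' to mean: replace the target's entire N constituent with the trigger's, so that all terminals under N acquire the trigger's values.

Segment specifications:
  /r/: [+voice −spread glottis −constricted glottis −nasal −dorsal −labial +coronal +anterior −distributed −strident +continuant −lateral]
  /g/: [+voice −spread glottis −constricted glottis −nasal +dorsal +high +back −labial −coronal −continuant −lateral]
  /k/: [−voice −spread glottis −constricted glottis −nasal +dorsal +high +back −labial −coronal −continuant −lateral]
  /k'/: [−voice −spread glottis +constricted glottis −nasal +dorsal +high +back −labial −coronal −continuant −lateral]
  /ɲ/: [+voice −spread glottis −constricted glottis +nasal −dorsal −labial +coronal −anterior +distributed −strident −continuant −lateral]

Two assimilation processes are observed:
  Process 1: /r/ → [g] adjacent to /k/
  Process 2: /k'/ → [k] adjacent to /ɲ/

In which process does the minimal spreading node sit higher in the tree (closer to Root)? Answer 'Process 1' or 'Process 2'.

Process 1

In Process 1, [continuant], [coronal], [anterior], [distributed], [strident], [dorsal], [high], [back] change, so the minimal spreading node is Node γ at depth 2.
Process 2 alters [constricted glottis]; the lowest dominating node is [constricted glottis] (depth 3 from Root).
Node γ is closer to Root than [constricted glottis], so Process 1 spreads the higher node.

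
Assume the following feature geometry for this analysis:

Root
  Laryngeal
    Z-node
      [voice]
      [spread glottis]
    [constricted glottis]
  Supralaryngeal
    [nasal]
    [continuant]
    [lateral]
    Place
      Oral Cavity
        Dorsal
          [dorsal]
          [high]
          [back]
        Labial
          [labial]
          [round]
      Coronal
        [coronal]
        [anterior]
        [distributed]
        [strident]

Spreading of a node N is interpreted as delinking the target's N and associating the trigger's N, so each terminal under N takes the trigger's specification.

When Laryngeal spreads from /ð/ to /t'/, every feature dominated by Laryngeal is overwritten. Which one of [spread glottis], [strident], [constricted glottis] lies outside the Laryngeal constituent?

[strident]

The terminals dominated by Laryngeal are [voice], [spread glottis], [constricted glottis].
[spread glottis], [constricted glottis] all lie under Laryngeal, so they are overwritten when Laryngeal spreads.
But [strident] is a dependent of Coronal, outside Laryngeal; it is therefore untouched by the spreading.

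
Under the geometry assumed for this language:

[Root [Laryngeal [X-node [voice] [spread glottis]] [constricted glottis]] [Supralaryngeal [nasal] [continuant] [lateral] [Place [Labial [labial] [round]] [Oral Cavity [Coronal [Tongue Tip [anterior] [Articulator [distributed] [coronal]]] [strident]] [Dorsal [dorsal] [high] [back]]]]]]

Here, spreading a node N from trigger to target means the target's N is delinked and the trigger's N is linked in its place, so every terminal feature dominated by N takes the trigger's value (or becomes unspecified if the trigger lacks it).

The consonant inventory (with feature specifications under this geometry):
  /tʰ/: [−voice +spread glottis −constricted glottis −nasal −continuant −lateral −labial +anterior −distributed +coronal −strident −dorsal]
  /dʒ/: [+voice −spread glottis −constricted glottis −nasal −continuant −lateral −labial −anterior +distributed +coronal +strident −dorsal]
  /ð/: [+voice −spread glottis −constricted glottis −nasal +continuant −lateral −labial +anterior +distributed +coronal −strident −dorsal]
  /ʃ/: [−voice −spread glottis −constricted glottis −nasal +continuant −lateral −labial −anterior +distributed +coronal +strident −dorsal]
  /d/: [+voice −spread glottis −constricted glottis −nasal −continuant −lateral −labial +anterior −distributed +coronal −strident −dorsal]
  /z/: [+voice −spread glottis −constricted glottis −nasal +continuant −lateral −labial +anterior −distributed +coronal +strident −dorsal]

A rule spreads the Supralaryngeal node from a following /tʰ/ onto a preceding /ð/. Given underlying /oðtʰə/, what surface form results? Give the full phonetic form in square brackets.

[odtʰə]

Supralaryngeal immediately or transitively dominates [nasal], [continuant], [lateral], [labial], [round], [anterior], [distributed], [coronal], [strident], [dorsal], [high], [back].
Spreading Supralaryngeal from /tʰ/ onto /ð/ replaces those values with /tʰ/'s: [−nasal], [−continuant], [−lateral], [−labial], [+anterior], [−distributed], [+coronal], [−strident], [−dorsal]. Features outside Supralaryngeal ([voice], [spread glottis], [constricted glottis]) stay as in /ð/.
The resulting bundle matches /d/ in the inventory; substituting it for /ð/ gives [odtʰə].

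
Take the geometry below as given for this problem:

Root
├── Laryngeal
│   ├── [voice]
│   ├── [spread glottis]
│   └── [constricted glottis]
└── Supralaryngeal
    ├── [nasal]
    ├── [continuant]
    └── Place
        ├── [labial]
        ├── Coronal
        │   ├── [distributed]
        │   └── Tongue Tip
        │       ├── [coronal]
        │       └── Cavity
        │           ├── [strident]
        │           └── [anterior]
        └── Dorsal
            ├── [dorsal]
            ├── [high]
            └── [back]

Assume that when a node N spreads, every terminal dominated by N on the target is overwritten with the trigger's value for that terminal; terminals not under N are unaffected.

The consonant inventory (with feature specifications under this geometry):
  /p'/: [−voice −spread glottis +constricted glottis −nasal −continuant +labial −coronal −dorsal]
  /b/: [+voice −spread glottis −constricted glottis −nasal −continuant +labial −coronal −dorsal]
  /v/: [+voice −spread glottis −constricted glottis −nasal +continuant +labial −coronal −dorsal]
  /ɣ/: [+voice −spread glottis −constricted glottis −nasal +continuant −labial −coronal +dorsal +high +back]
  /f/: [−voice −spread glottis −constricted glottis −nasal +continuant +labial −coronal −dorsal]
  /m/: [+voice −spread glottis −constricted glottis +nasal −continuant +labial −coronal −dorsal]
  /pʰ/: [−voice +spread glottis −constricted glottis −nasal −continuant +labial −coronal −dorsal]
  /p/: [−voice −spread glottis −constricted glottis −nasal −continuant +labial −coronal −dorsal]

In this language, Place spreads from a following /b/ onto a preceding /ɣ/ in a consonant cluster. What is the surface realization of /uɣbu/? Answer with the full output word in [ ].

[uvbu]

Terminals under Place in this geometry: [labial], [distributed], [coronal], [strident], [anterior], [dorsal], [high], [back].
The target acquires /b/'s values for everything under Place — [+labial], [−coronal], [−dorsal] — while keeping its own [voice], [spread glottis], [constricted glottis], ….
Among the inventory, only /v/ has exactly this specification, giving the surface form [uvbu].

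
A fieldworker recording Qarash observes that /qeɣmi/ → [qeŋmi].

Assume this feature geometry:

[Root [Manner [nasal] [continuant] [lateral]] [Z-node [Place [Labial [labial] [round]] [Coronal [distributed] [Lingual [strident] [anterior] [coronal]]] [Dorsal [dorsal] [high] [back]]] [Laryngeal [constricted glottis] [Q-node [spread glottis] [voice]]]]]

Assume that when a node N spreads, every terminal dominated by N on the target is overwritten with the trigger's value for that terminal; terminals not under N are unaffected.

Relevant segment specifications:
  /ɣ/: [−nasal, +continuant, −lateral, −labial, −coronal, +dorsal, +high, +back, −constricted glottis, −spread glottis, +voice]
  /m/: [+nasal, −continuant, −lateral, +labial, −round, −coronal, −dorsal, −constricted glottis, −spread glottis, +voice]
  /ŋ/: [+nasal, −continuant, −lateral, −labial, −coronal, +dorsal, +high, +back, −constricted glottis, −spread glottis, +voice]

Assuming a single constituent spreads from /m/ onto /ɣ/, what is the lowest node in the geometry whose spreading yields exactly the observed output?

Manner

Feature comparison: [nasal], [continuant] differ between /ɣ/ and [ŋ]; the remaining terminals match.
These terminals are all dominated by Manner, and no proper subconstituent of Manner covers them all; Manner is their lowest common ancestor.
Spreading Manner from /m/ overwrites each of those terminals with /m/'s values, yielding exactly [ŋ].
Had Root spread, [labial], [dorsal] would have taken /m/'s values; they stay as in /ɣ/, confirming the spreading constituent is exactly Manner.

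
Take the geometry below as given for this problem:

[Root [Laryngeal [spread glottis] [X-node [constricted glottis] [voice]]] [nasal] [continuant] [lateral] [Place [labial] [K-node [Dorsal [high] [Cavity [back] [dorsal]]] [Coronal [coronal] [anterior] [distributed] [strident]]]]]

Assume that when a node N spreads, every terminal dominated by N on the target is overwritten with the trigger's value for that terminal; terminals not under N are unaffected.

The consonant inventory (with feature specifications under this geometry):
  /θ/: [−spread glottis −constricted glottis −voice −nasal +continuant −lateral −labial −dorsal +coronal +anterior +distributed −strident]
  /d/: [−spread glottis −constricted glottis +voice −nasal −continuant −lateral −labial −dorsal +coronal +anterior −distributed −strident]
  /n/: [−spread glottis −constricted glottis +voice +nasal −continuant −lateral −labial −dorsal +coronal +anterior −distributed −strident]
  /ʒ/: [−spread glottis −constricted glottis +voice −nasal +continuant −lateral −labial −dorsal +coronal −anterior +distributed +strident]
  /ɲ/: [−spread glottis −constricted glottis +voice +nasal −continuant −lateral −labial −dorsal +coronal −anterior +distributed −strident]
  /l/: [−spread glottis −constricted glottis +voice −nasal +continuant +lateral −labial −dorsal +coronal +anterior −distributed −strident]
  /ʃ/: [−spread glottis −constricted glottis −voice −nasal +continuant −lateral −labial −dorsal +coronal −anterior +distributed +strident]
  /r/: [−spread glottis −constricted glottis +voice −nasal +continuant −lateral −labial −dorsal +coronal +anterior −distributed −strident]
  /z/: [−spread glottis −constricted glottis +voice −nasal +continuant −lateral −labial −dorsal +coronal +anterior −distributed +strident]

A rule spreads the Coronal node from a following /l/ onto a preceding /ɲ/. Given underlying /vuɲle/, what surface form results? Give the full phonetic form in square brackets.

Coronal immediately or transitively dominates [coronal], [anterior], [distributed], [strident].
The target acquires /l/'s values for everything under Coronal — [+coronal], [+anterior], [−distributed], [−strident] — while keeping its own [spread glottis], [constricted glottis], [voice], ….
The resulting bundle matches /n/ in the inventory; substituting it for /ɲ/ gives [vunle].

[vunle]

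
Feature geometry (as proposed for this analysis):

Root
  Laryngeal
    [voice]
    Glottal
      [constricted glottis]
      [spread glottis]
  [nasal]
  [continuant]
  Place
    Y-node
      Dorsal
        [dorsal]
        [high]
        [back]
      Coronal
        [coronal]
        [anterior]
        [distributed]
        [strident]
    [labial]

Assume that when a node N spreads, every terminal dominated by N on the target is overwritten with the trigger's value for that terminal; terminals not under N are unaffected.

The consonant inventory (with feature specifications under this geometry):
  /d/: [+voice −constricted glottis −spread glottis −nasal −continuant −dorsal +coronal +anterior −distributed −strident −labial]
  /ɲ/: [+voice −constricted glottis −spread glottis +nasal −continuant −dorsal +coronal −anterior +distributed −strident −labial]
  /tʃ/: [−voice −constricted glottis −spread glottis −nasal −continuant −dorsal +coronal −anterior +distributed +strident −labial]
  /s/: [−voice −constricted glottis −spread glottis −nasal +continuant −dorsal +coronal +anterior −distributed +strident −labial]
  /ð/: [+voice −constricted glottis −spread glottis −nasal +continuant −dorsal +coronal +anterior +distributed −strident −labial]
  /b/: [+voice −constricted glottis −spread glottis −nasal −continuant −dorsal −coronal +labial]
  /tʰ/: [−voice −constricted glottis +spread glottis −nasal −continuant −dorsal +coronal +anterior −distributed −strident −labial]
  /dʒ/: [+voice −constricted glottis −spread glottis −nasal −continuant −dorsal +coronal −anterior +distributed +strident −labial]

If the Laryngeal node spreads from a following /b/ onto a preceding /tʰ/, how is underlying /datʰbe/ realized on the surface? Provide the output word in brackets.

[dadbe]

Laryngeal immediately or transitively dominates [voice], [constricted glottis], [spread glottis].
After delinking /tʰ/'s Laryngeal and linking /b/'s, the affected terminals become [+voice], [−constricted glottis], [−spread glottis]; [nasal], [continuant], [dorsal], … (outside Laryngeal) are retained from /tʰ/.
This feature bundle is that of [d], so /datʰbe/ surfaces as [dadbe].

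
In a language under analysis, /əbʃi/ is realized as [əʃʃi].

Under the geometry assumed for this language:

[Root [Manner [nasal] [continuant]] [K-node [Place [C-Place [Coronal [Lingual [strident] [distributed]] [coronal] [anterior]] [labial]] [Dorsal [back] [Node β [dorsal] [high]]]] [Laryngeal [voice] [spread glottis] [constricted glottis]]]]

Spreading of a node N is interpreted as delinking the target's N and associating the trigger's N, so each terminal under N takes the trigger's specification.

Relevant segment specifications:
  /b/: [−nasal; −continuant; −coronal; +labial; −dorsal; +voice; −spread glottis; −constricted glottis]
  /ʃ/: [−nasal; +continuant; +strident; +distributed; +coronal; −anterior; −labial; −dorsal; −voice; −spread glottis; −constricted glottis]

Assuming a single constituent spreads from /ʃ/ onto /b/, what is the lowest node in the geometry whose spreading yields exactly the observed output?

Root

Feature comparison: [voice], [continuant], [labial], [coronal], [anterior], [distributed], [strident] differ between /b/ and [ʃ]; the remaining terminals match.
In this geometry the lowest node dominating all of them is Root: every daughter of Root dominates only a proper subset, so no lower node suffices.
If Root spreads, every terminal under it takes /ʃ/'s value, producing [ʃ] as observed.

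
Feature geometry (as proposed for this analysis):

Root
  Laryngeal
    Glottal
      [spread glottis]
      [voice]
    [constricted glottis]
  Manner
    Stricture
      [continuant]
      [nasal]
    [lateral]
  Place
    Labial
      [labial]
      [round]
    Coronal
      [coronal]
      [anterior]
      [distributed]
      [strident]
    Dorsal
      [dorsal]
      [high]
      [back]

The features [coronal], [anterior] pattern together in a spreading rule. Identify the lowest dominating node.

[coronal] is immediately dominated by Coronal.
[anterior] is immediately dominated by Coronal.
These paths first converge at Coronal; no daughter of Coronal dominates all 2 features, so Coronal is the minimal constituent.

Coronal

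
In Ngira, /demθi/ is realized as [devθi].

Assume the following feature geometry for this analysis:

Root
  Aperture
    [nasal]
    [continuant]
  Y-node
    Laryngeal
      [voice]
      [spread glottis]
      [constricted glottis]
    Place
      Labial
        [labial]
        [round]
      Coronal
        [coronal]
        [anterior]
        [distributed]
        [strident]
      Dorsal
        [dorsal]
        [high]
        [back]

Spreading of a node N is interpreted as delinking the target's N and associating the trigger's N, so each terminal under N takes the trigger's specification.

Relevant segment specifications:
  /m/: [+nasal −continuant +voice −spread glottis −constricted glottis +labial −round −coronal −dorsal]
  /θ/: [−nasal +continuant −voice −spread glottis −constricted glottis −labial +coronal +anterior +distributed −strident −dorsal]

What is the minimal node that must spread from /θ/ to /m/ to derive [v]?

/m/ and [v] differ in [nasal], [continuant]; every other specified feature is identical.
Tracing each changed feature up the tree, the paths first meet at Aperture; any lower node misses at least one of them.
If Aperture spreads, every terminal under it takes /θ/'s value, producing [v] as observed.
Had Root spread, [labial], [voice] would have taken /θ/'s values; they stay as in /m/, confirming the spreading constituent is exactly Aperture.

Aperture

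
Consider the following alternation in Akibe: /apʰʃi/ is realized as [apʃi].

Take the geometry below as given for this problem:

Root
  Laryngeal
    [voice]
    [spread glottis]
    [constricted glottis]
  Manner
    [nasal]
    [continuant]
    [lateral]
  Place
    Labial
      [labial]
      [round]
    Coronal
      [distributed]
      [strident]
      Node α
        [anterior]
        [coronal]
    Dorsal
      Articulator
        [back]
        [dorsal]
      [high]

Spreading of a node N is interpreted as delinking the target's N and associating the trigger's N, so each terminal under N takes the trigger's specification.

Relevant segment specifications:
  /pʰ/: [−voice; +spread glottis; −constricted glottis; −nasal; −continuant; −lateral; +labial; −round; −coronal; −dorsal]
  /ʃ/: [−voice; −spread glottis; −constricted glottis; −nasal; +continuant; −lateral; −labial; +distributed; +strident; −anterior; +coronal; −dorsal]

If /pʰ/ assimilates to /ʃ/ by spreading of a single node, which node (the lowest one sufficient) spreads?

Feature comparison: [spread glottis] differs between /pʰ/ and [p]; the remaining terminals match.
Only a single terminal changes, and /ʃ/ supplies the new value, so [spread glottis] itself is the minimal spreading constituent.
Features on which the two segments disagree outside [spread glottis], such as [coronal], [labial], are unchanged — nothing dominating them spread, and [spread glottis] is the minimal sufficient constituent.

[spread glottis]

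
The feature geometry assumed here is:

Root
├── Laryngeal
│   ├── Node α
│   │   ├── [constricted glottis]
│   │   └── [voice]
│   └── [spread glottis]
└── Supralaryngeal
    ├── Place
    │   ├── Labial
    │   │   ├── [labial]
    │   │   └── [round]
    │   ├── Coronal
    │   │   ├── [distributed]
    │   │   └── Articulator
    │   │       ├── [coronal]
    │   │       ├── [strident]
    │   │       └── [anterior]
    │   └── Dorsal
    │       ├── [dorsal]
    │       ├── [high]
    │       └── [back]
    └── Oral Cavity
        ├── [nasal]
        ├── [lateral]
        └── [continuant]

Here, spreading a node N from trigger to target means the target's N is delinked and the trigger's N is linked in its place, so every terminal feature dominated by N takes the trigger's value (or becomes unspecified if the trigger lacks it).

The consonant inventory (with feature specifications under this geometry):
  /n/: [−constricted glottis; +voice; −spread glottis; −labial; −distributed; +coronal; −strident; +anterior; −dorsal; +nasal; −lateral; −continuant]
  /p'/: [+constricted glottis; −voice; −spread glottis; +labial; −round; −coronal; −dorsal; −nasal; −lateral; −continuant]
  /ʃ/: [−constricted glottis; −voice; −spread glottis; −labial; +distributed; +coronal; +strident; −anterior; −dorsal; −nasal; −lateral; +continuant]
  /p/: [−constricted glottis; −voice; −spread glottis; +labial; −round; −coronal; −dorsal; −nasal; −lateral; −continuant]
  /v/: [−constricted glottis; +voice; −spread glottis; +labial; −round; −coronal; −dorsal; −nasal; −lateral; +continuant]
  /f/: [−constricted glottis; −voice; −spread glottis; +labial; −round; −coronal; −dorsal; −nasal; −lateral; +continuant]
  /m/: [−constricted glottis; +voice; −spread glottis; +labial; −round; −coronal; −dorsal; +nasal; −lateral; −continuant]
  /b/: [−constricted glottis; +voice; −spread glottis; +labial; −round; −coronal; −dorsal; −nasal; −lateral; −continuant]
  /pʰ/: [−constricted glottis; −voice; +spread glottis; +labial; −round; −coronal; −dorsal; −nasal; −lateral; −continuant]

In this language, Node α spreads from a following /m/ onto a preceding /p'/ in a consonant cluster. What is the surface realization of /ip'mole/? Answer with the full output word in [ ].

[ibmole]

Node α immediately or transitively dominates [constricted glottis], [voice].
Spreading Node α from /m/ onto /p'/ replaces those values with /m/'s: [−constricted glottis], [+voice]. Features outside Node α ([spread glottis], [labial], [round], …) stay as in /p'/.
Among the inventory, only /b/ has exactly this specification, giving the surface form [ibmole].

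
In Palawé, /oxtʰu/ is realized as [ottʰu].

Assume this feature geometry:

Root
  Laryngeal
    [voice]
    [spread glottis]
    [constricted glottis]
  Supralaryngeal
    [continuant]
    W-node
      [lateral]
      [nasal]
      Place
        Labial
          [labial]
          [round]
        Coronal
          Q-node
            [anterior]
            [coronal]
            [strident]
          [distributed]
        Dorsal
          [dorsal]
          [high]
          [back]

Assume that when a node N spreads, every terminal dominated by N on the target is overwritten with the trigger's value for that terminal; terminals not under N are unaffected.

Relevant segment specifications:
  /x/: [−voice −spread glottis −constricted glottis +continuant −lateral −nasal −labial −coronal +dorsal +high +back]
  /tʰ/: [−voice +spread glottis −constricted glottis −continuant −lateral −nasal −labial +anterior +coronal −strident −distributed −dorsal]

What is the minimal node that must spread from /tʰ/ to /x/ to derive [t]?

Supralaryngeal

The alternation /x/ → [t] changes [continuant], [coronal], [anterior], [distributed], [strident], [dorsal], [high], [back] and nothing else.
In this geometry the lowest node dominating all of them is Supralaryngeal: every daughter of Supralaryngeal dominates only a proper subset, so no lower node suffices.
Spreading Supralaryngeal from /tʰ/ overwrites each of those terminals with /tʰ/'s values, yielding exactly [t].
[spread glottis] — on which /tʰ/ differs from /x/ — is unchanged, so Root cannot have spread; the constituent is no larger than Supralaryngeal.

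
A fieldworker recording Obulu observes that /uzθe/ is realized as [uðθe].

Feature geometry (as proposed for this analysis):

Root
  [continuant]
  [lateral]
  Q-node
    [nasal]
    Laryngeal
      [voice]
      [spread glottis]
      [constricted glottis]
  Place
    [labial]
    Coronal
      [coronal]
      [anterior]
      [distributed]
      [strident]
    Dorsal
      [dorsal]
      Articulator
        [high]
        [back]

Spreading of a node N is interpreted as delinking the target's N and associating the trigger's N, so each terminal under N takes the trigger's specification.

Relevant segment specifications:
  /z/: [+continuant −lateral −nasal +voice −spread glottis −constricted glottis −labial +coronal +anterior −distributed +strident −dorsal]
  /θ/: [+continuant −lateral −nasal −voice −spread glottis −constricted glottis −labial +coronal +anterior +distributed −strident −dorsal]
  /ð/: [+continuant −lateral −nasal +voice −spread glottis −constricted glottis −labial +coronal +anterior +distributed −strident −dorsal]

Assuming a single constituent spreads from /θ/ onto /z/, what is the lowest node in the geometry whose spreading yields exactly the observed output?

Coronal

Feature comparison: [distributed], [strident] differ between /z/ and [ð]; the remaining terminals match.
In this geometry the lowest node dominating all of them is Coronal: every daughter of Coronal dominates only a proper subset, so no lower node suffices.
Spreading Coronal from /θ/ overwrites each of those terminals with /θ/'s values, yielding exactly [ð].
[voice], a feature on which the two segments disagree outside Coronal, is unchanged — nothing dominating it spread, and Coronal is the minimal sufficient constituent.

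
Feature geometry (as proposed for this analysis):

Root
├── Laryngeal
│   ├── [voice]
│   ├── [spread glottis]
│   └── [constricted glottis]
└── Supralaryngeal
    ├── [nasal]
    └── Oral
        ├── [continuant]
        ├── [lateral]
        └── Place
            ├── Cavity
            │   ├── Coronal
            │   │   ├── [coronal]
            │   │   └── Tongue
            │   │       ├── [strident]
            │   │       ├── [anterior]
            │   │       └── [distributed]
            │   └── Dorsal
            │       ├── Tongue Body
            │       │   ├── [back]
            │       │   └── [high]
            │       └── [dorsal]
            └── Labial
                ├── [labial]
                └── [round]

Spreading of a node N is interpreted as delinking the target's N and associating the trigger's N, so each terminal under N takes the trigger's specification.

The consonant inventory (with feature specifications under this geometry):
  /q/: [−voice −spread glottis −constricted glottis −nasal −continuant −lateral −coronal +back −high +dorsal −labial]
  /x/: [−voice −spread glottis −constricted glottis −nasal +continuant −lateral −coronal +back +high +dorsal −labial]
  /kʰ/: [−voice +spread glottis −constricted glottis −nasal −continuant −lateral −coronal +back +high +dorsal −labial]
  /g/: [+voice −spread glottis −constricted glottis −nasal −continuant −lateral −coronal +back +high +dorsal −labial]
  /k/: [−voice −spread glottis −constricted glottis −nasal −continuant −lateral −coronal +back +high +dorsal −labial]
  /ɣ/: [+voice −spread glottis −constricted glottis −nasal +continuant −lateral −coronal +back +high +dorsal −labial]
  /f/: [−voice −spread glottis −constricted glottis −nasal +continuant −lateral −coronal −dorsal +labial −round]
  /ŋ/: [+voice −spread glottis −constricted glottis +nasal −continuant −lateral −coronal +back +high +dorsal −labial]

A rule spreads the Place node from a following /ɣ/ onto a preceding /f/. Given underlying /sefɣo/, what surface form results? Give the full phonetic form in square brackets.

[sexɣo]

The Place node dominates the terminals [coronal], [strident], [anterior], [distributed], [back], [high], [dorsal], [labial], [round].
After delinking /f/'s Place and linking /ɣ/'s, the affected terminals become [−coronal], [+back], [+high], [+dorsal], [−labial]; [voice], [spread glottis], [constricted glottis], … (outside Place) are retained from /f/.
The resulting bundle matches /x/ in the inventory; substituting it for /f/ gives [sexɣo].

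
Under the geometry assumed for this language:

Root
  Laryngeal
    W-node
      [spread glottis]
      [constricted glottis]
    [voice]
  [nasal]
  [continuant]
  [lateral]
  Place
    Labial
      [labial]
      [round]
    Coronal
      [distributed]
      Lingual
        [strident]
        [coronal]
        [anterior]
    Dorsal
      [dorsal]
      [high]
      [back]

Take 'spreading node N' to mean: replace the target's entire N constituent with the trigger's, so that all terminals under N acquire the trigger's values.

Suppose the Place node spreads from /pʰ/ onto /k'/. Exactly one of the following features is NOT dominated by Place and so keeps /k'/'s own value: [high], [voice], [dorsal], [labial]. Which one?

[voice]

The terminals dominated by Place are [labial], [round], [distributed], [strident], [coronal], [anterior], [dorsal], [high], [back].
Spreading Place replaces [dorsal], [high], [labial] with the trigger's values, since each sits inside the Place constituent.
But [voice] is a dependent of Laryngeal, outside Place; it is therefore untouched by the spreading.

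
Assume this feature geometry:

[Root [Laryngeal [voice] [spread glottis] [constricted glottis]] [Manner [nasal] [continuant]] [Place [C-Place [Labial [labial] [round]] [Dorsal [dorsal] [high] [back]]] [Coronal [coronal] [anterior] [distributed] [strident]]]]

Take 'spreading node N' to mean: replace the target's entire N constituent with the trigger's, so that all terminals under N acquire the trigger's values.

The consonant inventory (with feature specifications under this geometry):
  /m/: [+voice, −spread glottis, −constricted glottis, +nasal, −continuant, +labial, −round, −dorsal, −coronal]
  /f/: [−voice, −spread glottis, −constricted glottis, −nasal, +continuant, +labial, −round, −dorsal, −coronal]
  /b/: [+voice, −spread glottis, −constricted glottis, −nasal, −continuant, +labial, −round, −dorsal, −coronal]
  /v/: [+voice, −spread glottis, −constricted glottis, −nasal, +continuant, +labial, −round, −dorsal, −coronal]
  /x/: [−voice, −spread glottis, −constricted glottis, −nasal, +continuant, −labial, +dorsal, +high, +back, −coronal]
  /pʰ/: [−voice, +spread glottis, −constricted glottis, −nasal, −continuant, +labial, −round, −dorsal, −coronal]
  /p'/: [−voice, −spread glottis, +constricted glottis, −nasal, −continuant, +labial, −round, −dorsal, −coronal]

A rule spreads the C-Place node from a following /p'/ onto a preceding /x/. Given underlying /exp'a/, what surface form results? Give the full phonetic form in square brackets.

C-Place immediately or transitively dominates [labial], [round], [dorsal], [high], [back].
After delinking /x/'s C-Place and linking /p'/'s, the affected terminals become [+labial], [−round], [−dorsal]; [voice], [spread glottis], [constricted glottis], … (outside C-Place) are retained from /x/.
The resulting bundle matches /f/ in the inventory; substituting it for /x/ gives [efp'a].

[efp'a]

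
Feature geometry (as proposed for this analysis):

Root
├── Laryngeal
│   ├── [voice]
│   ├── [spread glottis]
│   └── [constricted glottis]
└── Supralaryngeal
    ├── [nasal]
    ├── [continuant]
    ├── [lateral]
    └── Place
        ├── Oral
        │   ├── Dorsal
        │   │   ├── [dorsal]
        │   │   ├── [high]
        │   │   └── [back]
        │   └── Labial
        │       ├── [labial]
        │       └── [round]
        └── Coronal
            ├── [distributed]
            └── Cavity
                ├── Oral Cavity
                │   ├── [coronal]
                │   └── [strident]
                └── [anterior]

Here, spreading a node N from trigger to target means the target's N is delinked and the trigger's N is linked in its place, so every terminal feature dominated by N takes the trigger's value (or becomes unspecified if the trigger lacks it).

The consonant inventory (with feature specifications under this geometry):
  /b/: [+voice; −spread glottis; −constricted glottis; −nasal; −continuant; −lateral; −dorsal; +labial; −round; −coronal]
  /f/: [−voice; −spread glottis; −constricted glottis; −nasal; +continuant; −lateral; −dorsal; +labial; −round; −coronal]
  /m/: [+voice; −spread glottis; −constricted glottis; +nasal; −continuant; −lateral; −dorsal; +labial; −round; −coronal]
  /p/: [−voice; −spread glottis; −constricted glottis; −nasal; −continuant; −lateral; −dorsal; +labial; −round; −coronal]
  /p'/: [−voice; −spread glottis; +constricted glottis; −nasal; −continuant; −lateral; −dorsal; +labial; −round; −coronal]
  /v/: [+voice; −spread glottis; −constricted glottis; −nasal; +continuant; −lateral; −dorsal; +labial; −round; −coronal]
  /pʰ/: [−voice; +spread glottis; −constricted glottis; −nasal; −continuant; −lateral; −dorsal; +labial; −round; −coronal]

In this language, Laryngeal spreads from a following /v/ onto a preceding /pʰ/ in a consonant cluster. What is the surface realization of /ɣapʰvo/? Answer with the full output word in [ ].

Terminals under Laryngeal in this geometry: [voice], [spread glottis], [constricted glottis].
Spreading Laryngeal from /v/ onto /pʰ/ replaces those values with /v/'s: [+voice], [−spread glottis], [−constricted glottis]. Features outside Laryngeal ([nasal], [continuant], [lateral], …) stay as in /pʰ/.
Among the inventory, only /b/ has exactly this specification, giving the surface form [ɣabvo].

[ɣabvo]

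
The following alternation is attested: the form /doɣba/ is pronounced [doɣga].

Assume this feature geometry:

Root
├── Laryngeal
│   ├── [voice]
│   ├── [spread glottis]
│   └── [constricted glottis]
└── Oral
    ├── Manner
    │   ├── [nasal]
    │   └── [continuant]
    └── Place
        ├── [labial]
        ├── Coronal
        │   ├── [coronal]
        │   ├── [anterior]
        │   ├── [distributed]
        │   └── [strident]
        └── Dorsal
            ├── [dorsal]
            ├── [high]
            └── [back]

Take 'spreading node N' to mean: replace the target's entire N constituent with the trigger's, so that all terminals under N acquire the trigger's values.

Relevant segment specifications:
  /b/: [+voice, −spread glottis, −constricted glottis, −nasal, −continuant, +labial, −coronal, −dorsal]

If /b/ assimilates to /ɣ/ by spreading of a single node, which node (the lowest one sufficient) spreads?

Feature comparison: [labial], [dorsal], [high], [back] differ between /b/ and [g]; the remaining terminals match.
In this geometry the lowest node dominating all of them is Place: every daughter of Place dominates only a proper subset, so no lower node suffices.
If Place spreads, every terminal under it takes /ɣ/'s value, producing [g] as observed.
Since [continuant] is preserved even though /ɣ/ disagrees there, no node above Place spread.

Place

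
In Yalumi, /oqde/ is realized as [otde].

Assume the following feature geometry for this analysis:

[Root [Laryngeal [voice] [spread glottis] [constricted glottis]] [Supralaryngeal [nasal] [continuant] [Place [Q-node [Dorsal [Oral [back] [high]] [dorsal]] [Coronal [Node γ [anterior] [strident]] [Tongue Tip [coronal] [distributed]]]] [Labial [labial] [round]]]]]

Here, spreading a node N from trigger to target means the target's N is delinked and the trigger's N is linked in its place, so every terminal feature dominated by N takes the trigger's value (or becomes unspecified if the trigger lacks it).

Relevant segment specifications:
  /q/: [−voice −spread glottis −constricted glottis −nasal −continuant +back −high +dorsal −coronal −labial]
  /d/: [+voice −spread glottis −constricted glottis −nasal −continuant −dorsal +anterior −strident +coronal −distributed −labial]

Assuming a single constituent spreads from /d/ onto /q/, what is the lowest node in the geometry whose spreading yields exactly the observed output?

/q/ and [t] differ in [coronal], [anterior], [distributed], [strident], [dorsal], [high], [back]; every other specified feature is identical.
The smallest constituent containing every changed terminal is Q-node — each of its daughters lacks at least one of the affected features.
Spreading Q-node from /d/ overwrites each of those terminals with /d/'s values, yielding exactly [t].
[voice], a feature on which the two segments disagree outside Q-node, is unchanged — nothing dominating it spread, and Q-node is the minimal sufficient constituent.

Q-node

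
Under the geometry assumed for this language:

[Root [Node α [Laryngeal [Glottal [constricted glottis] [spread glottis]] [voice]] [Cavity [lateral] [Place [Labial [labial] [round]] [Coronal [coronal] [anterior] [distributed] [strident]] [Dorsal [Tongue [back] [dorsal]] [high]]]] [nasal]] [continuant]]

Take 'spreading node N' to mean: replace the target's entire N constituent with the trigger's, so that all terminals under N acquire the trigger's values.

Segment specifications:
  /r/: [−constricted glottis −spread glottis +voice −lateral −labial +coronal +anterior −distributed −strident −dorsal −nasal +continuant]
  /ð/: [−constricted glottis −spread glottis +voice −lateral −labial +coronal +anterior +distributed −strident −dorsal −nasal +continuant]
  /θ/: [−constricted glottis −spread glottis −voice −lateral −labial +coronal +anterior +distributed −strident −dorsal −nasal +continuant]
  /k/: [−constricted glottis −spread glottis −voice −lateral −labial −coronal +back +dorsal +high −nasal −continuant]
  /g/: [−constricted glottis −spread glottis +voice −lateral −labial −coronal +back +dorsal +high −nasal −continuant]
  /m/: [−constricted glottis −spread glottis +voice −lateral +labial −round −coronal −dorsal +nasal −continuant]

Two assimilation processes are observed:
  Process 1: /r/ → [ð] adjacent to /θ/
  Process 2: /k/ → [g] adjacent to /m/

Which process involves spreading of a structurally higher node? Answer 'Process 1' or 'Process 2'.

Process 2

Process 1: the feature that changes is [distributed]; the minimal node is [distributed] (depth 5).
Process 2 alters [voice]; the lowest dominating node is [voice] (depth 3 from Root).
[voice] is closer to Root than [distributed], so Process 2 spreads the higher node.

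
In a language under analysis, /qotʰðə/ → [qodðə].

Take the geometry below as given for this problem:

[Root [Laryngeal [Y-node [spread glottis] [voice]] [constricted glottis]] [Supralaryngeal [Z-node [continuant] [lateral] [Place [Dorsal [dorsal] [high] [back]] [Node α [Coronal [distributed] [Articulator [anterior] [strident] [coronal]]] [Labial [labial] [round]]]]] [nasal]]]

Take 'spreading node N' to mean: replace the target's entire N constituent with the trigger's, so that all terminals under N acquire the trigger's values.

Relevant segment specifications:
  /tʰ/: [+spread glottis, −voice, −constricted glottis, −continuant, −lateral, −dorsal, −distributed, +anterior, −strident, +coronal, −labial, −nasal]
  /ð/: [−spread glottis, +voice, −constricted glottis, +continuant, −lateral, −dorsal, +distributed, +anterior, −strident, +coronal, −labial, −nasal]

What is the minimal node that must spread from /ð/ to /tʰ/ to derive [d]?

Comparing /tʰ/ with its surface form [d], the features that change are [voice], [spread glottis].
In this geometry the lowest node dominating all of them is Y-node: every daughter of Y-node dominates only a proper subset, so no lower node suffices.
Spreading Y-node from /ð/ overwrites each of those terminals with /ð/'s values, yielding exactly [d].
Features on which the two segments disagree outside Y-node, such as [continuant], [distributed], are unchanged — nothing dominating them spread, and Y-node is the minimal sufficient constituent.

Y-node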